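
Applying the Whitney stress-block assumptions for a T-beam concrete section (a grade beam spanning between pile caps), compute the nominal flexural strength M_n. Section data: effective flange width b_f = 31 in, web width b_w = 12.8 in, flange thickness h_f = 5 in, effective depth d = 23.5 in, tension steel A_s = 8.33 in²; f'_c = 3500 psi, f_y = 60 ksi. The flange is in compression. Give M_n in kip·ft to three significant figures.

Tension: T = A_s f_y = 8.33 × 60 = 499.8 kips.
Try a within the flange: a = T/(0.85 f'_c b_f) = 499.8/(0.85 × 3.5 × 31) = 5.419 in.
a = 5.419 > h_f = 5 in: the block extends into the web. Split into flange-overhang and web parts.
C_f = 0.85 f'_c (b_f − b_w) h_f = 0.85 × 3.5 × (31 − 12.8) × 5 = 270.7 kips.
Remaining web compression depth: a_w = (T − C_f)/(0.85 f'_c b_w) = (499.8 − 270.7)/(0.85 × 3.5 × 12.8) = 6.016 in.
M_n = C_f(d − h_f/2) + (T − C_f)(d − a_w/2) = 270.7 × (23.5 − 2.5) + 229.1 × (23.5 − 3.008) = 5684.7 + 4694.7 = 10379.4 kip·in.
M_n = 10379.4/12 = 864.95 kip·ft.

M_n ≈ 865 kip·ft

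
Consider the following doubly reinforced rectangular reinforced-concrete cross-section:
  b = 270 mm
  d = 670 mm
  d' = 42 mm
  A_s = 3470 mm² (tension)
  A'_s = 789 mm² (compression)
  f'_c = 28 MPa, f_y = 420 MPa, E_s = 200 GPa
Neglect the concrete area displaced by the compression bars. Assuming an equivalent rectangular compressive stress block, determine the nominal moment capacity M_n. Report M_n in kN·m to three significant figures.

Assume both tension and compression steel yield.
Net tension couple steel: A_s − A'_s = 2681 mm².
a = (A_s − A'_s) f_y / (0.85 f'_c b) = 1126020/(0.85 × 28 × 270) = 175.23 mm.
c = a/β₁ = 175.23/0.85 = 206.15 mm; ε'_s = 0.003(c − d')/c = 0.0024 ≥ f_y/E_s = 0.0021, so compression steel does yield.
M_n = (A_s − A'_s) f_y (d − a/2) + A'_s f_y (d − d') = [1126020 × (670 − 87.615) + 331380 × (670 − 42)] × 10⁻⁶ = 655.78 + 208.11 = 863.89 kN·m.

M_n ≈ 864 kN·m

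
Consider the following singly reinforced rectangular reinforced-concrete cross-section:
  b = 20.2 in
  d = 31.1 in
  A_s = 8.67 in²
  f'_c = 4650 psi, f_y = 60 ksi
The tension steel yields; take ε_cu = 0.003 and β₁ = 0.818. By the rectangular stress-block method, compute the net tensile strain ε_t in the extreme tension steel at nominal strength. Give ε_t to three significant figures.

a = A_s f_y/(0.85 f'_c b) = 6.515 in.
β₁ = 0.818, so c = a/β₁ = 6.515/0.818 = 7.965 in.
From the linear strain diagram with ε_cu = 0.003: ε_t = 0.003 (d − c)/c = 0.003 × (31.1 − 7.965)/7.965 = 0.00871.
Since ε_t ≥ 0.005, the section is tension-controlled.

ε_t ≈ 0.00871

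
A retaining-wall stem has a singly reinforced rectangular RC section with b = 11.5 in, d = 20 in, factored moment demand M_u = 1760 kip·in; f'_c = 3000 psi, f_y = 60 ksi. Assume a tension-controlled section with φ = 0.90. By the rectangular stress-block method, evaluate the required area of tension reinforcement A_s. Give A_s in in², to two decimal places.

M_n = M_u/φ = 1760/0.90 = 1955.56 kip·in.
From M_n = 0.85 f'_c a b (d − a/2):
a = d − √(d² − 2M_n/(0.85 f'_c b)) = 20 − √(20² − 2 × 1955.56/(0.85 × 3 × 11.5)) = 3.671 in.
A_s = 0.85 f'_c a b / f_y = 0.85 × 3 × 3.671 × 11.5 / 60 = 1.794 in².

A_s ≈ 1.79 in²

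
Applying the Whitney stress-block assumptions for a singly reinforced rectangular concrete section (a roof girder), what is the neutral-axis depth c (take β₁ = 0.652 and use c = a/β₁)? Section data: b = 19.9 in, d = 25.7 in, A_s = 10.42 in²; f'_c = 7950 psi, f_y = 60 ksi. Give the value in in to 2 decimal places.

c ≈ 7.13 in

T = A_s f_y = 10.42 × 60 = 625.2 kips.
a = T/(0.85 f'_c b) = 625.2/(0.85 × 7.95 × 19.9) = 4.6492 in.
With β₁ = 0.652, c = a/β₁ = 4.6492/0.652 = 7.13 in.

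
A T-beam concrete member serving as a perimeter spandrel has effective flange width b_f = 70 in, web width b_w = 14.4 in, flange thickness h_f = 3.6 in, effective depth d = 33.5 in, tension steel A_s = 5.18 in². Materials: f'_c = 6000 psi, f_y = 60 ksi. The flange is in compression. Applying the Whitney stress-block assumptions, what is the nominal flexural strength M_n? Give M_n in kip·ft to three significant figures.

Tension: T = A_s f_y = 5.18 × 60 = 310.8 kips.
Try a within the flange: a = T/(0.85 f'_c b_f) = 310.8/(0.85 × 6 × 70) = 0.871 in.
Since a = 0.871 ≤ h_f = 3.6 in, the stress block lies entirely in the flange; analyse as a rectangular beam of width b_f.
M_n = T(d − a/2) = 310.8 × (33.5 − 0.4355) = 10276.4 kip·in.
M_n = 10276.4/12 = 856.37 kip·ft.

M_n ≈ 856 kip·ft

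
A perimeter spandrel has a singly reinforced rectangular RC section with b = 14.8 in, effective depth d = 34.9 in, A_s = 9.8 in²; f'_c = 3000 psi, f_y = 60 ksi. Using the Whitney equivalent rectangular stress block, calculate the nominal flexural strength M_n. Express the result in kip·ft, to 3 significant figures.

T = A_s f_y = 9.8 × 60 = 588 kips.
a = T/(0.85 f'_c b) = 588/(0.85 × 3 × 14.8) = 15.580 in.
M_n = T(d − a/2) = 588 × (34.9 − 7.79) = 15940.7 kip·in = 15940.7/12 = 1328.39 kip·ft.

M_n ≈ 1330 kip·ft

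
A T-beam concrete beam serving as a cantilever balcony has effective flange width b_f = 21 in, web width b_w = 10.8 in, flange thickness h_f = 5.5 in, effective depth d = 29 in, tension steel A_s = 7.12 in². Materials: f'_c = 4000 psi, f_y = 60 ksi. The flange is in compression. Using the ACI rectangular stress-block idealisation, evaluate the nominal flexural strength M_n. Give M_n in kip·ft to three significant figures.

M_n ≈ 925 kip·ft

Tension: T = A_s f_y = 7.12 × 60 = 427.2 kips.
Try a within the flange: a = T/(0.85 f'_c b_f) = 427.2/(0.85 × 4 × 21) = 5.983 in.
a = 5.983 > h_f = 5.5 in: the block extends into the web. Split into flange-overhang and web parts.
C_f = 0.85 f'_c (b_f − b_w) h_f = 0.85 × 4 × (21 − 10.8) × 5.5 = 190.7 kips.
Remaining web compression depth: a_w = (T − C_f)/(0.85 f'_c b_w) = (427.2 − 190.7)/(0.85 × 4 × 10.8) = 6.441 in.
M_n = C_f(d − h_f/2) + (T − C_f)(d − a_w/2) = 190.7 × (29 − 2.75) + 236.5 × (29 − 3.2205) = 5005.9 + 6096.9 = 11102.8 kip·in.
M_n = 11102.8/12 = 925.23 kip·ft.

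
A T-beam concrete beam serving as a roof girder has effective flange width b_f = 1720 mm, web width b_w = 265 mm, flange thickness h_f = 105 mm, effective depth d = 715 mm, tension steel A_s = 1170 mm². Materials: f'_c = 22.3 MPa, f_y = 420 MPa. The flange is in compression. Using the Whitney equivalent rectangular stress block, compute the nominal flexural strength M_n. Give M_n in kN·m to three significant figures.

M_n ≈ 348 kN·m

Tension: T = A_s f_y = 1170 × 420 = 491400 N.
Try a within the flange: a = T/(0.85 f'_c b_f) = 491400/(0.85 × 22.3 × 1720) = 15.07 mm.
Since a = 15.07 ≤ h_f = 105 mm, the stress block lies entirely in the flange; analyse as a rectangular beam of width b_f.
M_n = T(d − a/2) = 491400 × (715 − 7.535) = 347.65 × 10⁶ N·mm.
M_n = 347.65 kN·m.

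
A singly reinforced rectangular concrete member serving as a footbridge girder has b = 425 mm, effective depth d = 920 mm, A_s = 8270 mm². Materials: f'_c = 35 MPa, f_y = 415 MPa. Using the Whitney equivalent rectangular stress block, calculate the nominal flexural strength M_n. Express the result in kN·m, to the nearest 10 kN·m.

M_n ≈ 2690 kN·m

T = A_s f_y = 8270 × 415 = 3432050 N = 3432.05 kN.
From C = T: a = T/(0.85 f'_c b) = 3432050/(0.85 × 35 × 425) = 271.44 mm.
M_n = T(d − a/2) = 3432.05 kN × (920 − 135.72) mm = 2691.69 kN·m.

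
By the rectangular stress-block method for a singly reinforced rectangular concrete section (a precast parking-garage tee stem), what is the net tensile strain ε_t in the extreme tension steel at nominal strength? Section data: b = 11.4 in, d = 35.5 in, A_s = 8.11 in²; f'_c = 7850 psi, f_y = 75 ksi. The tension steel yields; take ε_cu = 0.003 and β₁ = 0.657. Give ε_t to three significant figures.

a = A_s f_y/(0.85 f'_c b) = 7.996 in.
β₁ = 0.657, so c = a/β₁ = 7.996/0.657 = 12.170 in.
From the linear strain diagram with ε_cu = 0.003: ε_t = 0.003 (d − c)/c = 0.003 × (35.5 − 12.170)/12.170 = 0.00575.
Since ε_t ≥ 0.005, the section is tension-controlled.

ε_t ≈ 0.00575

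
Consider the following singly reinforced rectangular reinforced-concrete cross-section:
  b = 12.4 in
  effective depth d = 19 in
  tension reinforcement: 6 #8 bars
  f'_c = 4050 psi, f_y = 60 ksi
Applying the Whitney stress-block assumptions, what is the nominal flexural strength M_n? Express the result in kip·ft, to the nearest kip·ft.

M_n ≈ 371 kip·ft

A_s = 6 × 0.79 = 4.74 in².
T = A_s f_y = 4.74 × 60 = 284.4 kips.
a = T/(0.85 f'_c b) = 284.4/(0.85 × 4.05 × 12.4) = 6.662 in.
M_n = T(d − a/2) = 284.4 × (19 − 3.331) = 4456.3 kip·in = 4456.3/12 = 371.36 kip·ft.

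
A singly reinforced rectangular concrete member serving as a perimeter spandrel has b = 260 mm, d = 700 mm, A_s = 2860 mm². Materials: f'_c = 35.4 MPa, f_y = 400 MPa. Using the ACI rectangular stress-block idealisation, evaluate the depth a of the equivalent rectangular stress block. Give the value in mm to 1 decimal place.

a ≈ 146.2 mm

T = A_s f_y = 2860 × 400 = 1144000 N = 1144 kN.
Setting C = 0.85 f'_c a b equal to T: a = 1144000/(0.85 × 35.4 × 260) = 146.2 mm.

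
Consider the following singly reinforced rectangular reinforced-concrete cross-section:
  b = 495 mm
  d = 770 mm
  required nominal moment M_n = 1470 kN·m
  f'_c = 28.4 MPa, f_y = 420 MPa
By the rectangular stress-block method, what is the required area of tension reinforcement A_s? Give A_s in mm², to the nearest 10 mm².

With M_n = 0.85 f'_c a b (d − a/2), solve the quadratic for a:
a = d − √(d² − 2M_n/(0.85 f'_c b)) = 770 − √(770² − 2 × 1470×10⁶/(0.85 × 28.4 × 495)) = 181.05 mm.
A_s = 0.85 f'_c a b / f_y = 0.85 × 28.4 × 181.05 × 495 / 420 = 5151.0 mm².

A_s ≈ 5150 mm²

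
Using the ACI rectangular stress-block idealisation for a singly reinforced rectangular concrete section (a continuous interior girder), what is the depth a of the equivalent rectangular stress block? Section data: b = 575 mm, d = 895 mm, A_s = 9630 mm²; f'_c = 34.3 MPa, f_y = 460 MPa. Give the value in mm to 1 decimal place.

a ≈ 264.2 mm

T = A_s f_y = 9630 × 460 = 4429800 N = 4429.8 kN.
Setting C = 0.85 f'_c a b equal to T: a = 4429800/(0.85 × 34.3 × 575) = 264.2 mm.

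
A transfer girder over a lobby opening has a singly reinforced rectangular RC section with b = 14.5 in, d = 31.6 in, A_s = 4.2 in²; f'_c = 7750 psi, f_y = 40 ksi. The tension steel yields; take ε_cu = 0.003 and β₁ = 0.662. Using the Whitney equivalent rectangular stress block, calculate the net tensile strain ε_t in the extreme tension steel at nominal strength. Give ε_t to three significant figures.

ε_t ≈ 0.0327

a = A_s f_y/(0.85 f'_c b) = 1.759 in.
β₁ = 0.662, so c = a/β₁ = 1.759/0.662 = 2.657 in.
From the linear strain diagram with ε_cu = 0.003: ε_t = 0.003 (d − c)/c = 0.003 × (31.6 − 2.657)/2.657 = 0.0327.
Since ε_t ≥ 0.005, the section is tension-controlled.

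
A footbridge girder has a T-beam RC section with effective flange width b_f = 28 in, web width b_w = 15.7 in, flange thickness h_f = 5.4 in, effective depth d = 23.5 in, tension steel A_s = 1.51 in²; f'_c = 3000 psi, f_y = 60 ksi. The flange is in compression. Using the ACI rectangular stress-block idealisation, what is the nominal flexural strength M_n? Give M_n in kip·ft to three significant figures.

Tension: T = A_s f_y = 1.51 × 60 = 90.6 kips.
Try a within the flange: a = T/(0.85 f'_c b_f) = 90.6/(0.85 × 3 × 28) = 1.269 in.
Since a = 1.269 ≤ h_f = 5.4 in, the stress block lies entirely in the flange; analyse as a rectangular beam of width b_f.
M_n = T(d − a/2) = 90.6 × (23.5 − 0.6345) = 2071.6 kip·in.
M_n = 2071.6/12 = 172.63 kip·ft.

M_n ≈ 173 kip·ft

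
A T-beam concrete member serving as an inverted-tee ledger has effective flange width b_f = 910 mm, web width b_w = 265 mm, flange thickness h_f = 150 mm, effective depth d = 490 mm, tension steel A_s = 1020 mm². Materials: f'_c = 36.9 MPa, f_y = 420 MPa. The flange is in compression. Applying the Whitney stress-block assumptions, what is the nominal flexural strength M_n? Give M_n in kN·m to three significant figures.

Tension: T = A_s f_y = 1020 × 420 = 428400 N.
Try a within the flange: a = T/(0.85 f'_c b_f) = 428400/(0.85 × 36.9 × 910) = 15.01 mm.
Since a = 15.01 ≤ h_f = 150 mm, the stress block lies entirely in the flange; analyse as a rectangular beam of width b_f.
M_n = T(d − a/2) = 428400 × (490 − 7.505) = 206.70 × 10⁶ N·mm.
M_n = 206.70 kN·m.

M_n ≈ 207 kN·m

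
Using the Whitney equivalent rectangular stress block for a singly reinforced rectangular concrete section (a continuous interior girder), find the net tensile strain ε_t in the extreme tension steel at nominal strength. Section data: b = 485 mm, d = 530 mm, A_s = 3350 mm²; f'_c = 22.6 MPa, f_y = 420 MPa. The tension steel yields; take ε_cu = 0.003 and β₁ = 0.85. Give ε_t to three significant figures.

ε_t ≈ 0.00595

a = A_s f_y/(0.85 f'_c b) = 151.02 mm.
β₁ = 0.85, so c = a/β₁ = 151.02/0.85 = 177.67 mm.
From the linear strain diagram with ε_cu = 0.003: ε_t = 0.003 (d − c)/c = 0.003 × (530 − 177.67)/177.67 = 0.00595.
Since ε_t ≥ 0.005, the section is tension-controlled.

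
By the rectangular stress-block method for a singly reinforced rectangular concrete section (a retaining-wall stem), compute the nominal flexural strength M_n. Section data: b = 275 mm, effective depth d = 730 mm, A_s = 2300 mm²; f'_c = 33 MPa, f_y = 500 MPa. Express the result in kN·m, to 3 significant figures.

M_n ≈ 754 kN·m

T = A_s f_y = 2300 × 500 = 1150000 N = 1150 kN.
From C = T: a = T/(0.85 f'_c b) = 1150000/(0.85 × 33 × 275) = 149.08 mm.
M_n = T(d − a/2) = 1150 kN × (730 − 74.54) mm = 753.78 kN·m.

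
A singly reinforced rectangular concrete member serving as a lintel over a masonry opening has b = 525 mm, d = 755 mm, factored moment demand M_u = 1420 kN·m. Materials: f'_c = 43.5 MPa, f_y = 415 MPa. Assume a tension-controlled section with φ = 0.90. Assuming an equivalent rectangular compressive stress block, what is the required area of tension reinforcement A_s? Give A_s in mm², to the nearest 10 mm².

A_s ≈ 5460 mm²

M_n = M_u/φ = 1420/0.90 = 1577.78 kN·m.
With M_n = 0.85 f'_c a b (d − a/2), solve the quadratic for a:
a = d − √(d² − 2M_n/(0.85 f'_c b)) = 755 − √(755² − 2 × 1577.78×10⁶/(0.85 × 43.5 × 525)) = 116.67 mm.
A_s = 0.85 f'_c a b / f_y = 0.85 × 43.5 × 116.67 × 525 / 415 = 5457.3 mm².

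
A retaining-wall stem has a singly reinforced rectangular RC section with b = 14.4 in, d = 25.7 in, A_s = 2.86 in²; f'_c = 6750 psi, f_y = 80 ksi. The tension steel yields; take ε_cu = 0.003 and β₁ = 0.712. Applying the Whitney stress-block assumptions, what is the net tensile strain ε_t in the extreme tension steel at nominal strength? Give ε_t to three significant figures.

a = A_s f_y/(0.85 f'_c b) = 2.769 in.
β₁ = 0.712, so c = a/β₁ = 2.769/0.712 = 3.889 in.
From the linear strain diagram with ε_cu = 0.003: ε_t = 0.003 (d − c)/c = 0.003 × (25.7 − 3.889)/3.889 = 0.0168.
Since ε_t ≥ 0.005, the section is tension-controlled.

ε_t ≈ 0.0168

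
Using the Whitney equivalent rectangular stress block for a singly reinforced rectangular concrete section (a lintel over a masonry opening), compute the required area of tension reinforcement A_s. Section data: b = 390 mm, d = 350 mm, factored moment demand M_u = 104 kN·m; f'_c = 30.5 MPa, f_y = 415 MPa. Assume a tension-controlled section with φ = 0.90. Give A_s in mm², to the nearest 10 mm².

A_s ≈ 840 mm²

M_n = M_u/φ = 104/0.90 = 115.556 kN·m.
With M_n = 0.85 f'_c a b (d − a/2), solve the quadratic for a:
a = d − √(d² − 2M_n/(0.85 f'_c b)) = 350 − √(350² − 2 × 115.556×10⁶/(0.85 × 30.5 × 390)) = 34.34 mm.
A_s = 0.85 f'_c a b / f_y = 0.85 × 30.5 × 34.34 × 390 / 415 = 836.6 mm².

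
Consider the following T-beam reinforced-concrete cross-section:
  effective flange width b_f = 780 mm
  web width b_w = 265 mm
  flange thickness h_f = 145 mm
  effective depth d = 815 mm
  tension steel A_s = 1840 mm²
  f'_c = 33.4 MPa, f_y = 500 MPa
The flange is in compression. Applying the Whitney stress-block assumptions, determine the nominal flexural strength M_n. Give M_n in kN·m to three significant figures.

M_n ≈ 731 kN·m

Tension: T = A_s f_y = 1840 × 500 = 920000 N.
Try a within the flange: a = T/(0.85 f'_c b_f) = 920000/(0.85 × 33.4 × 780) = 41.55 mm.
Since a = 41.55 ≤ h_f = 145 mm, the stress block lies entirely in the flange; analyse as a rectangular beam of width b_f.
M_n = T(d − a/2) = 920000 × (815 − 20.775) = 730.69 × 10⁶ N·mm.
M_n = 730.69 kN·m.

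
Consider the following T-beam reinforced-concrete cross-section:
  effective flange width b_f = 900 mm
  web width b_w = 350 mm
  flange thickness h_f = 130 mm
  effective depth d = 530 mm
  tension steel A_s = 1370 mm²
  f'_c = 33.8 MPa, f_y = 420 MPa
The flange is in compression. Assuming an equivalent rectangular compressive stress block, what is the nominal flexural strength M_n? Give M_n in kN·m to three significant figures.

Tension: T = A_s f_y = 1370 × 420 = 575400 N.
Try a within the flange: a = T/(0.85 f'_c b_f) = 575400/(0.85 × 33.8 × 900) = 22.25 mm.
Since a = 22.25 ≤ h_f = 130 mm, the stress block lies entirely in the flange; analyse as a rectangular beam of width b_f.
M_n = T(d − a/2) = 575400 × (530 − 11.125) = 298.56 × 10⁶ N·mm.
M_n = 298.56 kN·m.

M_n ≈ 299 kN·m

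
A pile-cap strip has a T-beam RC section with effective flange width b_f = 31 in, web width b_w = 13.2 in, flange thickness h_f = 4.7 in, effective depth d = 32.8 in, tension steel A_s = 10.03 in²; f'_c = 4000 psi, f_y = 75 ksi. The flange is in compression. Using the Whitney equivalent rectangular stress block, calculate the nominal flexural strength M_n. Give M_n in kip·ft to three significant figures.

M_n ≈ 1800 kip·ft

Tension: T = A_s f_y = 10.03 × 75 = 752.25 kips.
Try a within the flange: a = T/(0.85 f'_c b_f) = 752.25/(0.85 × 4 × 31) = 7.137 in.
a = 7.137 > h_f = 4.7 in: the block extends into the web. Split into flange-overhang and web parts.
C_f = 0.85 f'_c (b_f − b_w) h_f = 0.85 × 4 × (31 − 13.2) × 4.7 = 284.4 kips.
Remaining web compression depth: a_w = (T − C_f)/(0.85 f'_c b_w) = (752.25 − 284.4)/(0.85 × 4 × 13.2) = 10.424 in.
M_n = C_f(d − h_f/2) + (T − C_f)(d − a_w/2) = 284.4 × (32.8 − 2.35) + 467.85 × (32.8 − 5.212) = 8660.0 + 12907.0 = 21567.0 kip·in.
M_n = 21567.0/12 = 1797.25 kip·ft.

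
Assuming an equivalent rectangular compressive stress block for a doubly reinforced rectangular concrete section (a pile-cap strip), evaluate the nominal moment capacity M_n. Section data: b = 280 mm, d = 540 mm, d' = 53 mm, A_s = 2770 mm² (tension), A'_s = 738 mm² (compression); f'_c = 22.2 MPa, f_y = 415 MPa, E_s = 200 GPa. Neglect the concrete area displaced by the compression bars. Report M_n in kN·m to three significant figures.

M_n ≈ 537 kN·m

Assume both tension and compression steel yield.
Net tension couple steel: A_s − A'_s = 2032 mm².
a = (A_s − A'_s) f_y / (0.85 f'_c b) = 843280/(0.85 × 22.2 × 280) = 159.60 mm.
c = a/β₁ = 159.60/0.85 = 187.76 mm; ε'_s = 0.003(c − d')/c = 0.0022 ≥ f_y/E_s = 0.0021, so compression steel does yield.
M_n = (A_s − A'_s) f_y (d − a/2) + A'_s f_y (d − d') = [843280 × (540 − 79.8) + 306270 × (540 − 53)] × 10⁻⁶ = 388.08 + 149.15 = 537.23 kN·m.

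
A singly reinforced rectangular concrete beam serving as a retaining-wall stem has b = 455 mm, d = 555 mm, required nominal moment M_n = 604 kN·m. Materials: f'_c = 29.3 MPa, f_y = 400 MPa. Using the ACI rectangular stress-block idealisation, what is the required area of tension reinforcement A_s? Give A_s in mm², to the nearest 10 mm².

A_s ≈ 3010 mm²

With M_n = 0.85 f'_c a b (d − a/2), solve the quadratic for a:
a = d − √(d² − 2M_n/(0.85 f'_c b)) = 555 − √(555² − 2 × 604×10⁶/(0.85 × 29.3 × 455)) = 106.20 mm.
A_s = 0.85 f'_c a b / f_y = 0.85 × 29.3 × 106.20 × 455 / 400 = 3008.6 mm².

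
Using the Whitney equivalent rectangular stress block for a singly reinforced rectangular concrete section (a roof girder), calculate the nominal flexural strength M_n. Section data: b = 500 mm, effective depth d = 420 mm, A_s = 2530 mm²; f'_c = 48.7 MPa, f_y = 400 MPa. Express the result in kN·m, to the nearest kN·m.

T = A_s f_y = 2530 × 400 = 1012000 N = 1012 kN.
From C = T: a = T/(0.85 f'_c b) = 1012000/(0.85 × 48.7 × 500) = 48.89 mm.
M_n = T(d − a/2) = 1012 kN × (420 − 24.445) mm = 400.30 kN·m.

M_n ≈ 400 kN·m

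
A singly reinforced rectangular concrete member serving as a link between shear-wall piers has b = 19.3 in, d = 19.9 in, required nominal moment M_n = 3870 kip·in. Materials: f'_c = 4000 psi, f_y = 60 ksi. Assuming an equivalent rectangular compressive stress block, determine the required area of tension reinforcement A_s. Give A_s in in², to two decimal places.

A_s ≈ 3.53 in²

From M_n = 0.85 f'_c a b (d − a/2):
a = d − √(d² − 2M_n/(0.85 f'_c b)) = 19.9 − √(19.9² − 2 × 3870/(0.85 × 4 × 19.3)) = 3.225 in.
A_s = 0.85 f'_c a b / f_y = 0.85 × 4 × 3.225 × 19.3 / 60 = 3.527 in².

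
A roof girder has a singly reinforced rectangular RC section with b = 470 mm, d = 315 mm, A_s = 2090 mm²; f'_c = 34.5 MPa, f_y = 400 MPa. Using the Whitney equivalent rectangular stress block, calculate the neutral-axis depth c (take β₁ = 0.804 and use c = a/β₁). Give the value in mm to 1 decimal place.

T = A_s f_y = 2090 × 400 = 836000 N = 836 kN.
Setting C = 0.85 f'_c a b equal to T: a = 836000/(0.85 × 34.5 × 470) = 60.656 mm.
With β₁ = 0.804, c = a/β₁ = 60.656/0.804 = 75.4 mm.

c ≈ 75.4 mm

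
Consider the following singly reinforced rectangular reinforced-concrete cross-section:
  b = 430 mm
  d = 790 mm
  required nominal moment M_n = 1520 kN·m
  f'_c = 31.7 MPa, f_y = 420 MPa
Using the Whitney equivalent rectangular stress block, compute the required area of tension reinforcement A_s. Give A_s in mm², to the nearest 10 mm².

With M_n = 0.85 f'_c a b (d − a/2), solve the quadratic for a:
a = d − √(d² − 2M_n/(0.85 f'_c b)) = 790 − √(790² − 2 × 1520×10⁶/(0.85 × 31.7 × 430)) = 188.57 mm.
A_s = 0.85 f'_c a b / f_y = 0.85 × 31.7 × 188.57 × 430 / 420 = 5202.0 mm².

A_s ≈ 5200 mm²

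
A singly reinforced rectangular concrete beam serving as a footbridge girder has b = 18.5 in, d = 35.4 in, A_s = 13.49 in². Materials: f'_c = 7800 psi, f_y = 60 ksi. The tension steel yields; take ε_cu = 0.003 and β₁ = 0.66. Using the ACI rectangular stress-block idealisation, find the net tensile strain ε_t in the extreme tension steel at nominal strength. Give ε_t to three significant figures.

a = A_s f_y/(0.85 f'_c b) = 6.599 in.
β₁ = 0.66, so c = a/β₁ = 6.599/0.66 = 9.998 in.
From the linear strain diagram with ε_cu = 0.003: ε_t = 0.003 (d − c)/c = 0.003 × (35.4 − 9.998)/9.998 = 0.00762.
Since ε_t ≥ 0.005, the section is tension-controlled.

ε_t ≈ 0.00762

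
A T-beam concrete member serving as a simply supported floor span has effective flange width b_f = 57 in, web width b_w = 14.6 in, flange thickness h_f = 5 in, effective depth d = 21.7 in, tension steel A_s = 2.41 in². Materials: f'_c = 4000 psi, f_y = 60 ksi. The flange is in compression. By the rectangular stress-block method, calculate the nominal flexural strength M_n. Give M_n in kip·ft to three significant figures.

Tension: T = A_s f_y = 2.41 × 60 = 144.6 kips.
Try a within the flange: a = T/(0.85 f'_c b_f) = 144.6/(0.85 × 4 × 57) = 0.746 in.
Since a = 0.746 ≤ h_f = 5 in, the stress block lies entirely in the flange; analyse as a rectangular beam of width b_f.
M_n = T(d − a/2) = 144.6 × (21.7 − 0.373) = 3083.9 kip·in.
M_n = 3083.9/12 = 256.99 kip·ft.

M_n ≈ 257 kip·ft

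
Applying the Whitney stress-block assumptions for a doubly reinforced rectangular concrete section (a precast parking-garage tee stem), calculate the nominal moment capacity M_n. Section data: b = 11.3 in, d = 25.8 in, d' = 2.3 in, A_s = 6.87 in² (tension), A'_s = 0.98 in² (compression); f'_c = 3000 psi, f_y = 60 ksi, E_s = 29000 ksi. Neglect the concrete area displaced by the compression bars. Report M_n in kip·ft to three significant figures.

M_n ≈ 694 kip·ft

Assume both steels yield.
a = (A_s − A'_s) f_y/(0.85 f'_c b) = (6.87 − 0.98) × 60/(0.85 × 3 × 11.3) = 12.264 in.
c = a/β₁ = 12.264/0.85 = 14.428 in; ε'_s = 0.003(c − d')/c = 0.0025 ≥ ε_y = 0.0021, so the compression steel yields.
M_n = (A_s − A'_s) f_y (d − a/2) + A'_s f_y (d − d') = 353.4 × (25.8 − 6.132) + 58.8 × (25.8 − 2.3) = 6950.7 + 1381.8 = 8332.5 kip·in = 8332.5/12 = 694.38 kip·ft.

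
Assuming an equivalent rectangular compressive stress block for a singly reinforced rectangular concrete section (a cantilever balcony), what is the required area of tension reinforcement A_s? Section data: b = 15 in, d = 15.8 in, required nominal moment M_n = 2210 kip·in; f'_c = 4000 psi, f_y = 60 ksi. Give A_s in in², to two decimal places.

A_s ≈ 2.58 in²

From M_n = 0.85 f'_c a b (d − a/2):
a = d − √(d² − 2M_n/(0.85 f'_c b)) = 15.8 − √(15.8² − 2 × 2210/(0.85 × 4 × 15)) = 3.034 in.
A_s = 0.85 f'_c a b / f_y = 0.85 × 4 × 3.034 × 15 / 60 = 2.579 in².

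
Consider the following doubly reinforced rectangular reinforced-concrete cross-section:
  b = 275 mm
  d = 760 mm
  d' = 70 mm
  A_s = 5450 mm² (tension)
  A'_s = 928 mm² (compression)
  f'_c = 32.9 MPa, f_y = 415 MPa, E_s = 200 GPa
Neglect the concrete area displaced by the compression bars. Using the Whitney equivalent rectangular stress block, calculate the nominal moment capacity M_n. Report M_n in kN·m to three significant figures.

Assume both tension and compression steel yield.
Net tension couple steel: A_s − A'_s = 4522 mm².
a = (A_s − A'_s) f_y / (0.85 f'_c b) = 1876630/(0.85 × 32.9 × 275) = 244.02 mm.
c = a/β₁ = 244.02/0.815 = 299.41 mm; ε'_s = 0.003(c − d')/c = 0.0023 ≥ f_y/E_s = 0.0021, so compression steel does yield.
M_n = (A_s − A'_s) f_y (d − a/2) + A'_s f_y (d − d') = [1876630 × (760 − 122.01) + 385120 × (760 − 70)] × 10⁻⁶ = 1197.27 + 265.73 = 1463.00 kN·m.

M_n ≈ 1460 kN·m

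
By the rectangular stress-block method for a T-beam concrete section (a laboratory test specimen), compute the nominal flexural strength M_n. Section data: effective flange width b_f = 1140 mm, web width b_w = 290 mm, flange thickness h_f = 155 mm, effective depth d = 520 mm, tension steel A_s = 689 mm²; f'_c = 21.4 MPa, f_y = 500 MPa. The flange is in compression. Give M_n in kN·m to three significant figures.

Tension: T = A_s f_y = 689 × 500 = 344500 N.
Try a within the flange: a = T/(0.85 f'_c b_f) = 344500/(0.85 × 21.4 × 1140) = 16.61 mm.
Since a = 16.61 ≤ h_f = 155 mm, the stress block lies entirely in the flange; analyse as a rectangular beam of width b_f.
M_n = T(d − a/2) = 344500 × (520 − 8.305) = 176.28 × 10⁶ N·mm.
M_n = 176.28 kN·m.

M_n ≈ 176 kN·m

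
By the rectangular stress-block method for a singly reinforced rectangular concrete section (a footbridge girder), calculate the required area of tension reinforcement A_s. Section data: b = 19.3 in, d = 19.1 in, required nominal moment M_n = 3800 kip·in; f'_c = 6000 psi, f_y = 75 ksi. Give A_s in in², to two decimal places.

From M_n = 0.85 f'_c a b (d − a/2):
a = d − √(d² − 2M_n/(0.85 f'_c b)) = 19.1 − √(19.1² − 2 × 3800/(0.85 × 6 × 19.3)) = 2.141 in.
A_s = 0.85 f'_c a b / f_y = 0.85 × 6 × 2.141 × 19.3 / 75 = 2.810 in².

A_s ≈ 2.81 in²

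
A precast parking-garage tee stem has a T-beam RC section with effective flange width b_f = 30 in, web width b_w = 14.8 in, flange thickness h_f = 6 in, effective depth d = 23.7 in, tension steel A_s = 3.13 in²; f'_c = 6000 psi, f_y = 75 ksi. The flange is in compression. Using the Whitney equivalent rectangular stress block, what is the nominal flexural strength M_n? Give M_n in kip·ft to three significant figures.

M_n ≈ 449 kip·ft

Tension: T = A_s f_y = 3.13 × 75 = 234.75 kips.
Try a within the flange: a = T/(0.85 f'_c b_f) = 234.75/(0.85 × 6 × 30) = 1.534 in.
Since a = 1.534 ≤ h_f = 6 in, the stress block lies entirely in the flange; analyse as a rectangular beam of width b_f.
M_n = T(d − a/2) = 234.75 × (23.7 − 0.767) = 5383.5 kip·in.
M_n = 5383.5/12 = 448.63 kip·ft.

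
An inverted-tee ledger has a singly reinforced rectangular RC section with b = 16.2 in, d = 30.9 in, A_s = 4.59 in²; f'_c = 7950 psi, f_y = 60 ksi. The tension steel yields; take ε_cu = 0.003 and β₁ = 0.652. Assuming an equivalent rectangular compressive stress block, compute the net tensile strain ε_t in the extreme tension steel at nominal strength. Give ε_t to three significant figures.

a = A_s f_y/(0.85 f'_c b) = 2.516 in.
β₁ = 0.652, so c = a/β₁ = 2.516/0.652 = 3.859 in.
From the linear strain diagram with ε_cu = 0.003: ε_t = 0.003 (d − c)/c = 0.003 × (30.9 − 3.859)/3.859 = 0.0210.
Since ε_t ≥ 0.005, the section is tension-controlled.

ε_t ≈ 0.0210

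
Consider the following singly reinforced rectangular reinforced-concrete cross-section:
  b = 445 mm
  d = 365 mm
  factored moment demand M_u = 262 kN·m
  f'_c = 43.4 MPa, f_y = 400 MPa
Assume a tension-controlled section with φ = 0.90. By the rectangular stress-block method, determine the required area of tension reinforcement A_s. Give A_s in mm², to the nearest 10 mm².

A_s ≈ 2150 mm²

M_n = M_u/φ = 262/0.90 = 291.111 kN·m.
With M_n = 0.85 f'_c a b (d − a/2), solve the quadratic for a:
a = d − √(d² − 2M_n/(0.85 f'_c b)) = 365 − √(365² − 2 × 291.111×10⁶/(0.85 × 43.4 × 445)) = 52.34 mm.
A_s = 0.85 f'_c a b / f_y = 0.85 × 43.4 × 52.34 × 445 / 400 = 2148.0 mm².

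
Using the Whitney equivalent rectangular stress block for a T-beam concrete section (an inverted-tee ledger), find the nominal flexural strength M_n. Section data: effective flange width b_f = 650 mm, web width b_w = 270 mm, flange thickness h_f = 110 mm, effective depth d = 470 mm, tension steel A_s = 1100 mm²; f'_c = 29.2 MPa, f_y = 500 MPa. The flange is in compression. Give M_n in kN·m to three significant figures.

Tension: T = A_s f_y = 1100 × 500 = 550000 N.
Try a within the flange: a = T/(0.85 f'_c b_f) = 550000/(0.85 × 29.2 × 650) = 34.09 mm.
Since a = 34.09 ≤ h_f = 110 mm, the stress block lies entirely in the flange; analyse as a rectangular beam of width b_f.
M_n = T(d − a/2) = 550000 × (470 − 17.045) = 249.13 × 10⁶ N·mm.
M_n = 249.13 kN·m.

M_n ≈ 249 kN·m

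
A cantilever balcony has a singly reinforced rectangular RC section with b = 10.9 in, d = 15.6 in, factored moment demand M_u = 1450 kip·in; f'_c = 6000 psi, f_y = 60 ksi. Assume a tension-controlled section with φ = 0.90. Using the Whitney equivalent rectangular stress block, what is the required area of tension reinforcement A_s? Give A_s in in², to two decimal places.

M_n = M_u/φ = 1450/0.90 = 1611.11 kip·in.
From M_n = 0.85 f'_c a b (d − a/2):
a = d − √(d² − 2M_n/(0.85 f'_c b)) = 15.6 − √(15.6² − 2 × 1611.11/(0.85 × 6 × 10.9)) = 1.984 in.
A_s = 0.85 f'_c a b / f_y = 0.85 × 6 × 1.984 × 10.9 / 60 = 1.838 in².

A_s ≈ 1.84 in²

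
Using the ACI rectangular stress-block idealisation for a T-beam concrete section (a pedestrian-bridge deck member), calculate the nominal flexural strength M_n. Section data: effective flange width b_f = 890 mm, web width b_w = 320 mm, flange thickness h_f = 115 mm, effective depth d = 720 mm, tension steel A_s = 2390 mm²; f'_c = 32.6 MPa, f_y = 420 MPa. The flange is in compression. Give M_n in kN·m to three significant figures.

M_n ≈ 702 kN·m

Tension: T = A_s f_y = 2390 × 420 = 1003800 N.
Try a within the flange: a = T/(0.85 f'_c b_f) = 1003800/(0.85 × 32.6 × 890) = 40.70 mm.
Since a = 40.70 ≤ h_f = 115 mm, the stress block lies entirely in the flange; analyse as a rectangular beam of width b_f.
M_n = T(d − a/2) = 1003800 × (720 − 20.35) = 702.31 × 10⁶ N·mm.
M_n = 702.31 kN·m.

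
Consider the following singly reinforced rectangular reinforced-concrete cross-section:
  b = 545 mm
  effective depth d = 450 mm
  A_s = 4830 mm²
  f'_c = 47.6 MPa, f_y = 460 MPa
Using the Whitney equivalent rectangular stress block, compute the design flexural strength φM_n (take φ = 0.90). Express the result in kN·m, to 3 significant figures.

T = A_s f_y = 4830 × 460 = 2221800 N = 2221.8 kN.
From C = T: a = T/(0.85 f'_c b) = 2221800/(0.85 × 47.6 × 545) = 100.76 mm.
M_n = T(d − a/2) = 2221.8 kN × (450 − 50.38) mm = 887.88 kN·m.
φM_n = 0.90 × 887.88 = 799.09 kN·m.

φM_n ≈ 799 kN·m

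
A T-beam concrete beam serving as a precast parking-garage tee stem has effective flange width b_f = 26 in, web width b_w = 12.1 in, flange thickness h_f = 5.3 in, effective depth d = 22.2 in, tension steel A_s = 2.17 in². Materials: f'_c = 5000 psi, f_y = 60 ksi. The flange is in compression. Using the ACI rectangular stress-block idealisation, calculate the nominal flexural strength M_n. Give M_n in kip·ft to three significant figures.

M_n ≈ 234 kip·ft

Tension: T = A_s f_y = 2.17 × 60 = 130.2 kips.
Try a within the flange: a = T/(0.85 f'_c b_f) = 130.2/(0.85 × 5 × 26) = 1.178 in.
Since a = 1.178 ≤ h_f = 5.3 in, the stress block lies entirely in the flange; analyse as a rectangular beam of width b_f.
M_n = T(d − a/2) = 130.2 × (22.2 − 0.589) = 2813.8 kip·in.
M_n = 2813.8/12 = 234.48 kip·ft.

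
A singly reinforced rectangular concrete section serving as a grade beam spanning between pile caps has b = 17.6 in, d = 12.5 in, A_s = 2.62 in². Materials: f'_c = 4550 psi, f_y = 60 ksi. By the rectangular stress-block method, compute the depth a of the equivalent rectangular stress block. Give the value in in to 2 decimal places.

a ≈ 2.31 in

T = A_s f_y = 2.62 × 60 = 157.2 kips.
a = T/(0.85 f'_c b) = 157.2/(0.85 × 4.55 × 17.6) = 2.31 in.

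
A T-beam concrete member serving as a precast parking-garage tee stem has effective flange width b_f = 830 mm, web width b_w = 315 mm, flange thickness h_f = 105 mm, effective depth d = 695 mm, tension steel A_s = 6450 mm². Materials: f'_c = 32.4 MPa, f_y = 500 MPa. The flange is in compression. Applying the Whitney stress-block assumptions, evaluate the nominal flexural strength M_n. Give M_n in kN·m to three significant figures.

Tension: T = A_s f_y = 6450 × 500 = 3225000 N.
Try a within the flange: a = T/(0.85 f'_c b_f) = 3225000/(0.85 × 32.4 × 830) = 141.09 mm.
a = 141.09 > h_f = 105 mm: the block extends into the web. Split into flange-overhang and web parts.
C_f = 0.85 f'_c (b_f − b_w) h_f = 0.85 × 32.4 × (830 − 315) × 105 = 1489226 N.
Remaining web compression depth: a_w = (T − C_f)/(0.85 f'_c b_w) = (3225000 − 1489226)/(0.85 × 32.4 × 315) = 200.09 mm.
M_n = C_f(d − h_f/2) + (T − C_f)(d − a_w/2) = 1489226 × (695 − 52.5) + 1735774 × (695 − 100.045) = 956.83 + 1032.71 = 1989.54 × 10⁶ N·mm.
M_n = 1989.54 kN·m.

M_n ≈ 1990 kN·m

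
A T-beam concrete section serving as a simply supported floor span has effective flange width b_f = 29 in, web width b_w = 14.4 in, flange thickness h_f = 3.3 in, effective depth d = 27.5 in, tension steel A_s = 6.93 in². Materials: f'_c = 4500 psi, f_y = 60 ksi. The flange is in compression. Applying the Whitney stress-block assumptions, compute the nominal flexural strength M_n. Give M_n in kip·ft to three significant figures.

M_n ≈ 887 kip·ft

Tension: T = A_s f_y = 6.93 × 60 = 415.8 kips.
Try a within the flange: a = T/(0.85 f'_c b_f) = 415.8/(0.85 × 4.5 × 29) = 3.748 in.
a = 3.748 > h_f = 3.3 in: the block extends into the web. Split into flange-overhang and web parts.
C_f = 0.85 f'_c (b_f − b_w) h_f = 0.85 × 4.5 × (29 − 14.4) × 3.3 = 184.3 kips.
Remaining web compression depth: a_w = (T − C_f)/(0.85 f'_c b_w) = (415.8 − 184.3)/(0.85 × 4.5 × 14.4) = 4.203 in.
M_n = C_f(d − h_f/2) + (T − C_f)(d − a_w/2) = 184.3 × (27.5 − 1.65) + 231.5 × (27.5 − 2.1015) = 4764.2 + 5879.8 = 10644.0 kip·in.
M_n = 10644.0/12 = 887.00 kip·ft.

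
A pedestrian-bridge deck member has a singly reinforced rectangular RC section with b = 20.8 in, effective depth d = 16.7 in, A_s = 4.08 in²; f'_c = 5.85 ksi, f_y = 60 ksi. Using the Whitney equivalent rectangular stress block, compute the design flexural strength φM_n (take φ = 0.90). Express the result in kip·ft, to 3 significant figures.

T = A_s f_y = 4.08 × 60 = 244.8 kips.
a = T/(0.85 f'_c b) = 244.8/(0.85 × 5.85 × 20.8) = 2.367 in.
M_n = T(d − a/2) = 244.8 × (16.7 − 1.1835) = 3798.4 kip·in = 3798.4/12 = 316.53 kip·ft.
φM_n = 0.90 × 316.53 = 284.88 kip·ft.

φM_n ≈ 285 kip·ft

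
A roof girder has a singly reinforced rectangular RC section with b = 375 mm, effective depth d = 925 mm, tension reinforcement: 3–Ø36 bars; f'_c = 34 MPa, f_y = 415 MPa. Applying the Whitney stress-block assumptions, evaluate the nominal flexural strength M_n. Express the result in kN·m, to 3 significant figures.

A_s = 3 × 1018 = 3054 mm².
T = A_s f_y = 3054 × 415 = 1267410 N = 1267.41 kN.
From C = T: a = T/(0.85 f'_c b) = 1267410/(0.85 × 34 × 375) = 116.95 mm.
M_n = T(d − a/2) = 1267.41 kN × (925 − 58.475) mm = 1098.24 kN·m.

M_n ≈ 1100 kN·m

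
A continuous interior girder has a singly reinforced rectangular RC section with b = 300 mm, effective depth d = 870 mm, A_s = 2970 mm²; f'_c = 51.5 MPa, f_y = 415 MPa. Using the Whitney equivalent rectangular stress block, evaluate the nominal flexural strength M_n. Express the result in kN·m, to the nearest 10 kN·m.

M_n ≈ 1010 kN·m

T = A_s f_y = 2970 × 415 = 1232550 N = 1232.55 kN.
From C = T: a = T/(0.85 f'_c b) = 1232550/(0.85 × 51.5 × 300) = 93.85 mm.
M_n = T(d − a/2) = 1232.55 kN × (870 − 46.925) mm = 1014.48 kN·m.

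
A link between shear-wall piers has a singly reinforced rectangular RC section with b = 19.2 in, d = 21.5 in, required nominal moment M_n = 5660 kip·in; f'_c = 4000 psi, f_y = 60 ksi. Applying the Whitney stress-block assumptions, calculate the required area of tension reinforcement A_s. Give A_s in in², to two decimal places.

A_s ≈ 4.90 in²

From M_n = 0.85 f'_c a b (d − a/2):
a = d − √(d² − 2M_n/(0.85 f'_c b)) = 21.5 − √(21.5² − 2 × 5660/(0.85 × 4 × 19.2)) = 4.505 in.
A_s = 0.85 f'_c a b / f_y = 0.85 × 4 × 4.505 × 19.2 / 60 = 4.901 in².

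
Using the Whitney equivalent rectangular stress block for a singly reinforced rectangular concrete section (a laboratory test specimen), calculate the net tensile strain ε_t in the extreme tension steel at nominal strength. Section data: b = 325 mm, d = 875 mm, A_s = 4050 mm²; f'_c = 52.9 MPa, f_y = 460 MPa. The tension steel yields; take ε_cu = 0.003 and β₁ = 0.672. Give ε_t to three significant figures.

a = A_s f_y/(0.85 f'_c b) = 127.48 mm.
β₁ = 0.672, so c = a/β₁ = 127.48/0.672 = 189.70 mm.
From the linear strain diagram with ε_cu = 0.003: ε_t = 0.003 (d − c)/c = 0.003 × (875 − 189.70)/189.70 = 0.0108.
Since ε_t ≥ 0.005, the section is tension-controlled.

ε_t ≈ 0.0108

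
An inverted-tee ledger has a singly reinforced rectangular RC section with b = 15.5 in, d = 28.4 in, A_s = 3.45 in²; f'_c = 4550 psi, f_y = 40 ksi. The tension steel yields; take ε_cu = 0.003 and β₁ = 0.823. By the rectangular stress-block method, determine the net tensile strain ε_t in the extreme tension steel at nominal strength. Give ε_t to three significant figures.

a = A_s f_y/(0.85 f'_c b) = 2.302 in.
β₁ = 0.823, so c = a/β₁ = 2.302/0.823 = 2.797 in.
From the linear strain diagram with ε_cu = 0.003: ε_t = 0.003 (d − c)/c = 0.003 × (28.4 − 2.797)/2.797 = 0.0275.
Since ε_t ≥ 0.005, the section is tension-controlled.

ε_t ≈ 0.0275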